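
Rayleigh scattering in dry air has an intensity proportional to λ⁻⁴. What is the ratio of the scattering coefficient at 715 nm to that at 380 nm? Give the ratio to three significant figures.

0.0798

Rayleigh scattering ∝ λ⁻⁴, so the ratio of coefficients is the inverse fourth power of the wavelength ratio.
σ(715)/σ(380) = (380/715)⁴ = (0.5315)⁴ = 0.07978.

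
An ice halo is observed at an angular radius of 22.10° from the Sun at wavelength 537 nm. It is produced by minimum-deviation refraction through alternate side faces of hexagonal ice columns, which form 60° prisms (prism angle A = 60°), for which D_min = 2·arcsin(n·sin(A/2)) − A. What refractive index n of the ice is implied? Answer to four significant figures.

1.313

Rearranging: n = sin((D_min + A)/2) / sin(A/2).
(D_min + A)/2 = (22.10° + 60°)/2 = 41.050°.
n = sin 41.050° / sin 30° = 0.6567 / 0.5000 = 1.3134.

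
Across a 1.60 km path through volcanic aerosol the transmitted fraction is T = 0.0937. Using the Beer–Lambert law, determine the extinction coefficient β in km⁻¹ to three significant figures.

Beer–Lambert: T = exp(−βL) ⇒ β = −ln(T)/L = −ln(0.0937)/1.60 = 2.3677/1.60 = 1.48 km⁻¹.

1.48 km⁻¹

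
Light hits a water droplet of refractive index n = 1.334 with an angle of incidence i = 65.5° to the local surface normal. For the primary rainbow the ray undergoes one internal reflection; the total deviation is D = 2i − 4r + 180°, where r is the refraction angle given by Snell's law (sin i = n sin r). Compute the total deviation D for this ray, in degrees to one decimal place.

sin r = sin 65.5° / 1.334 = 0.9100/1.334 = 0.6821; r = 43.01°.
D = 2·65.5° − 4·43.01° + 180° = 131.00° − 172.04° + 180° = 138.96°.

139.0°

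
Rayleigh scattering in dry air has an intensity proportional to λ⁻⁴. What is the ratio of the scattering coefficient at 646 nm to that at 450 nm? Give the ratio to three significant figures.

Rayleigh scattering ∝ λ⁻⁴, so the ratio of coefficients is the inverse fourth power of the wavelength ratio.
σ(646)/σ(450) = (450/646)⁴ = (0.6966)⁴ = 0.2355.

0.235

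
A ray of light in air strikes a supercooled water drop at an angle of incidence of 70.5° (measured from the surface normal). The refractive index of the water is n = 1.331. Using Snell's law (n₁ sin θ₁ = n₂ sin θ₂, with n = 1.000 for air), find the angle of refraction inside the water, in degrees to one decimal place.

Snell: sin θ_r = sin θ_i / n = sin 70.5° / 1.331 = 0.9426 / 1.331 = 0.7082.
θ_r = arcsin(0.7082) = 45.09°.

45.1°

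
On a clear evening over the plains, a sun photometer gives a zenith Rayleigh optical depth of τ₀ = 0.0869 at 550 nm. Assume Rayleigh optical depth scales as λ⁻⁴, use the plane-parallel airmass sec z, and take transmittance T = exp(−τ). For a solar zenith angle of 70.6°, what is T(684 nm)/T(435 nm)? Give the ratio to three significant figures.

Airmass: sec 70.6° = 3.0106.
τ(684 nm) = 0.0869 × (550/684)⁴ × 3.0106 = 0.0869 × 0.4180 × 3.0106 = 0.1094.
τ(435 nm) = 0.0869 × (550/435)⁴ × 3.0106 = 0.0869 × 2.5556 × 3.0106 = 0.6686.
T(684)/T(435) = exp(τ_B − τ_A) = exp(0.5592) = 1.7493.

1.75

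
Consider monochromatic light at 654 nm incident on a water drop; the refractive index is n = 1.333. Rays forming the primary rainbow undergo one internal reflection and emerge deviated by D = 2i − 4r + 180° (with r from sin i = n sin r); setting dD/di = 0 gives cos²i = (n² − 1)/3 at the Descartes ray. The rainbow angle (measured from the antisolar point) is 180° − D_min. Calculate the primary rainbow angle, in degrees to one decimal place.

cos²i = (1.77689 − 1)/3 = 0.25896; i = arccos(0.50888) = 59.410°.
sin r = sin 59.410°/1.333 = 0.64579; r = 40.225°.
D_min = 2·59.410° − 4·40.225° + 180° = 137.922°.
Rainbow angle = 180° − D_min = 42.078°.

42.1°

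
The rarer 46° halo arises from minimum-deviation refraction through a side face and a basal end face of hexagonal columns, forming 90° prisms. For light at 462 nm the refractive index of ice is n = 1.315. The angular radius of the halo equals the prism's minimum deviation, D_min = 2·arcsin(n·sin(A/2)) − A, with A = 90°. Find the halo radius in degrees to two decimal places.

46.82°

n·sin(A/2) = 1.315 × sin 45° = 1.315 × 0.7071 = 0.9298.
D_min = 2·arcsin(0.9298) − 90° = 2 × 68.411° − 90° = 46.821°.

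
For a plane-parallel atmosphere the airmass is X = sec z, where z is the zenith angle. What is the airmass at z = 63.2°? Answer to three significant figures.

X = sec z = 1/cos 63.2° = 1/0.4509 = 2.2179.

2.22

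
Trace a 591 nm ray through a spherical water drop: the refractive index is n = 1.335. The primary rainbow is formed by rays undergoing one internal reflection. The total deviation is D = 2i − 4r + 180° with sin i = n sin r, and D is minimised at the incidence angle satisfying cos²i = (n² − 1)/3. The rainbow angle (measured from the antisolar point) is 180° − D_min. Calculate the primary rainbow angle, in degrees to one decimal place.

cos²i = (1.78222 − 1)/3 = 0.26074; i = arccos(0.51063) = 59.294°.
sin r = sin 59.294°/1.335 = 0.64405; r = 40.094°.
D_min = 2·59.294° − 4·40.094° + 180° = 138.212°.
Rainbow angle = 180° − D_min = 41.788°.

41.8°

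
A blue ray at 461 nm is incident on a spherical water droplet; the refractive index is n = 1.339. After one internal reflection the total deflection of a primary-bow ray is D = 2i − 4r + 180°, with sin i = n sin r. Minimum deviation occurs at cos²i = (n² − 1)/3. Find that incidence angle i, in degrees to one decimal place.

59.1°

cos²i = (1.339² − 1)/3 = (1.79292 − 1)/3 = 0.26431.
cos i = 0.51411, so i = 59.062°.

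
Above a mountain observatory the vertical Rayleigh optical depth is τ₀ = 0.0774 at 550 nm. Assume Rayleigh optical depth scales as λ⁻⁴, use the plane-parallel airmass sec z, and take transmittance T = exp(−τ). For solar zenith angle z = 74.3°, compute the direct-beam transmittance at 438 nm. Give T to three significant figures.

sec 74.3° = 3.6955.
τ = 0.0774 × (550/438)⁴ × 3.6955 = 0.0774 × 2.4863 × 3.6955 = 0.7112.
T = exp(−0.7112) = 0.4911.

0.491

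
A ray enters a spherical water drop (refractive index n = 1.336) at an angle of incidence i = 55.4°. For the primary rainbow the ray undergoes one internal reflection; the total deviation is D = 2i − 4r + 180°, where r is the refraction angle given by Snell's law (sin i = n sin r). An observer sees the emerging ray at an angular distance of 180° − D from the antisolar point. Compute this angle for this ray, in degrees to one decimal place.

41.3°

sin r = sin 55.4° / 1.336 = 0.8231/1.336 = 0.6161; r = 38.03°.
D = 2·55.4° − 4·38.03° + 180° = 110.80° − 152.13° + 180° = 138.67°.
Angle from antisolar point = 180° − D = 41.33°.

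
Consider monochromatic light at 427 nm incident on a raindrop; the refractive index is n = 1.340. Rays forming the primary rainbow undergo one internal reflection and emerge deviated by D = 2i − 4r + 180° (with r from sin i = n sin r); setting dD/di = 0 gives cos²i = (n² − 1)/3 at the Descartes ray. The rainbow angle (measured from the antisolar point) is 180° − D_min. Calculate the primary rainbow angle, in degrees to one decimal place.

cos²i = (1.79560 − 1)/3 = 0.26520; i = arccos(0.51498) = 59.004°.
sin r = sin 59.004°/1.340 = 0.63971; r = 39.770°.
D_min = 2·59.004° − 4·39.770° + 180° = 138.929°.
Rainbow angle = 180° − D_min = 41.071°.

41.1°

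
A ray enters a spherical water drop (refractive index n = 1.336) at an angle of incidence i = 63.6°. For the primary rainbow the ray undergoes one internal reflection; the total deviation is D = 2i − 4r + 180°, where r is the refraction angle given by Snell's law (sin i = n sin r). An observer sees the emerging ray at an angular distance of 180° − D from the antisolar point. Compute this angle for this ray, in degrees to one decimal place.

sin r = sin 63.6° / 1.336 = 0.8957/1.336 = 0.6704; r = 42.10°.
D = 2·63.6° − 4·42.10° + 180° = 127.20° − 168.41° + 180° = 138.79°.
Angle from antisolar point = 180° − D = 41.21°.

41.2°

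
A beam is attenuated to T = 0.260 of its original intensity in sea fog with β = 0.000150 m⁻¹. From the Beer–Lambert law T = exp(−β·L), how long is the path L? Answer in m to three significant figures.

8980 m

Beer–Lambert: T = exp(−βL) ⇒ L = −ln(T)/β = −ln(0.260)/0.000150 = 1.3471/0.000150 = 8980 m.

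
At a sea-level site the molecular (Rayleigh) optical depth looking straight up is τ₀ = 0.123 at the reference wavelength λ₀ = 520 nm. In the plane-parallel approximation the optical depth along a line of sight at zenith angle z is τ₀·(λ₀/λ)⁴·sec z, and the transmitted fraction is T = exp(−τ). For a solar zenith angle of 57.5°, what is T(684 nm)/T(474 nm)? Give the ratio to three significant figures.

1.29

Airmass: sec 57.5° = 1.8612.
τ(684 nm) = 0.123 × (520/684)⁴ × 1.8612 = 0.123 × 0.3340 × 1.8612 = 0.0765.
τ(474 nm) = 0.123 × (520/474)⁴ × 1.8612 = 0.123 × 1.4484 × 1.8612 = 0.3316.
T(684)/T(474) = exp(τ_B − τ_A) = exp(0.2551) = 1.2906.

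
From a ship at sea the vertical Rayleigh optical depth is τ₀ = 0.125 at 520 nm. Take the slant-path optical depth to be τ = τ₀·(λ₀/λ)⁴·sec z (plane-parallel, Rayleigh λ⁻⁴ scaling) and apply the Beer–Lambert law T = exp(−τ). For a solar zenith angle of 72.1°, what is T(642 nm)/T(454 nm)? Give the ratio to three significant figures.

Airmass: sec 72.1° = 3.2535.
τ(642 nm) = 0.125 × (520/642)⁴ × 3.2535 = 0.125 × 0.4304 × 3.2535 = 0.1750.
τ(454 nm) = 0.125 × (520/454)⁴ × 3.2535 = 0.125 × 1.7210 × 3.2535 = 0.6999.
T(642)/T(454) = exp(τ_B − τ_A) = exp(0.5249) = 1.6903.

1.69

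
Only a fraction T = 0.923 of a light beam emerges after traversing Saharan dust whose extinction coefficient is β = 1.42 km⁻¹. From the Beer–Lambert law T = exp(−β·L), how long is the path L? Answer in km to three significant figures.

Beer–Lambert: T = exp(−βL) ⇒ L = −ln(T)/β = −ln(0.923)/1.42 = 0.0801/1.42 = 0.05643 km.

0.0564 km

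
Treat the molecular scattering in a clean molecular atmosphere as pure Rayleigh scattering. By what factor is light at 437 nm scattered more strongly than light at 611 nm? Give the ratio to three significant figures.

3.82

Rayleigh scattering ∝ λ⁻⁴, so the ratio of coefficients is the inverse fourth power of the wavelength ratio.
σ(437)/σ(611) = (611/437)⁴ = (1.3982)⁴ = 3.822.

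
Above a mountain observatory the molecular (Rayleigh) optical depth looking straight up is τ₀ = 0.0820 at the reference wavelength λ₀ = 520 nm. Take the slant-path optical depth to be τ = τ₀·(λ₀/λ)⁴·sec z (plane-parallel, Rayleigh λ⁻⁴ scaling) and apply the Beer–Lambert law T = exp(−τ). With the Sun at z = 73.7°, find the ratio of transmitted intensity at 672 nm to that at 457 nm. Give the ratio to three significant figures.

Airmass: sec 73.7° = 3.5629.
τ(672 nm) = 0.0820 × (520/672)⁴ × 3.5629 = 0.0820 × 0.3585 × 3.5629 = 0.1048.
τ(457 nm) = 0.0820 × (520/457)⁴ × 3.5629 = 0.0820 × 1.6763 × 3.5629 = 0.4897.
T(672)/T(457) = exp(τ_B − τ_A) = exp(0.3850) = 1.4696.

1.47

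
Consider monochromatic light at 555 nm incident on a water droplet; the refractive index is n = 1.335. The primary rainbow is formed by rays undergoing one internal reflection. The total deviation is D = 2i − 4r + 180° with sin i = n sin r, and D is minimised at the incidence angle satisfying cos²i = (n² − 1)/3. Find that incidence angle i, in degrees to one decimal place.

cos²i = (1.335² − 1)/3 = (1.78222 − 1)/3 = 0.26074.
cos i = 0.51063, so i = 59.294°.

59.3°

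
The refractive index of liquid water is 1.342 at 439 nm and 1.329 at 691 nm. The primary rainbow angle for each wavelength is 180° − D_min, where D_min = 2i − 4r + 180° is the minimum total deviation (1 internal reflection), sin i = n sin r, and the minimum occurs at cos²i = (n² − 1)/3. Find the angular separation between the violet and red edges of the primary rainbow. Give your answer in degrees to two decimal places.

1.88°

At 439 nm (n = 1.342): cos²i = 0.26699 → i = 58.888°, r = 39.641°, D_min = 139.213°, rainbow angle = 40.787°.
At 691 nm (n = 1.329): cos²i = 0.25541 → i = 59.643°, r = 40.487°, D_min = 137.337°, rainbow angle = 42.663°.
Angular width = |40.787° − 42.663°| = 1.876°.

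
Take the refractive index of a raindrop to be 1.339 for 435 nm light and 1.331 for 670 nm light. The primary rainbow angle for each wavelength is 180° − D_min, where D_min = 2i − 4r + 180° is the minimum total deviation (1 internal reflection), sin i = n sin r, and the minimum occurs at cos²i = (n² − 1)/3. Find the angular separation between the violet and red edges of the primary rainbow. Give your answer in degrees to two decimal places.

1.16°

At 435 nm (n = 1.339): cos²i = 0.26431 → i = 59.062°, r = 39.834°, D_min = 138.786°, rainbow angle = 41.214°.
At 670 nm (n = 1.331): cos²i = 0.25719 → i = 59.527°, r = 40.356°, D_min = 137.630°, rainbow angle = 42.370°.
Angular width = |41.214° − 42.370°| = 1.156°.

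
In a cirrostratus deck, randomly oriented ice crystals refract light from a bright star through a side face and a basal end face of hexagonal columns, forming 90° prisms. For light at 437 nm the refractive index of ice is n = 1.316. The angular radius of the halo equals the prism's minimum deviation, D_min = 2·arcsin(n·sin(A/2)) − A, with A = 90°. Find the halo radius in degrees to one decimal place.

n·sin(A/2) = 1.316 × sin 45° = 1.316 × 0.7071 = 0.9306.
D_min = 2·arcsin(0.9306) − 90° = 2 × 68.521° − 90° = 47.042°.

47.0°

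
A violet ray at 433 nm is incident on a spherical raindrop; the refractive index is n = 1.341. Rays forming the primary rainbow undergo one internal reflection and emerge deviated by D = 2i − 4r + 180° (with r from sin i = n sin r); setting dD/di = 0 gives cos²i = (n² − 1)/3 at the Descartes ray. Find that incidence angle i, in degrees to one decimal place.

cos²i = (1.341² − 1)/3 = (1.79828 − 1)/3 = 0.26609.
cos i = 0.51584, so i = 58.946°.

58.9°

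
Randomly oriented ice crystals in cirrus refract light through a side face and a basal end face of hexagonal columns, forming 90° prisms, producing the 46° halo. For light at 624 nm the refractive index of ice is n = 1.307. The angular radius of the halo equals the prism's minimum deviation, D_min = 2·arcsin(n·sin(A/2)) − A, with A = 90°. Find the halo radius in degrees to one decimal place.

45.1°

n·sin(A/2) = 1.307 × sin 45° = 1.307 × 0.7071 = 0.9242.
D_min = 2·arcsin(0.9242) − 90° = 2 × 67.546° − 90° = 45.093°.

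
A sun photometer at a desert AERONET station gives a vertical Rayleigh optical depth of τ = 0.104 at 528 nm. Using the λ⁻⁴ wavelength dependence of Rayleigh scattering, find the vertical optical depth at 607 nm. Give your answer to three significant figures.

0.0595

τ(607 nm) = τ(528 nm) × (528/607)⁴ = 0.104 × (0.8699)⁴ = 0.104 × 0.5725 = 0.0595.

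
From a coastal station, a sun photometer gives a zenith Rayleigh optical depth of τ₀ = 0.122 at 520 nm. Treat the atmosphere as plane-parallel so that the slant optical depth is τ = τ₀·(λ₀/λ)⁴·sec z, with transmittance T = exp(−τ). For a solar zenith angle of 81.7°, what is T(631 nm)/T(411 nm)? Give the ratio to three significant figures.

5.90

Airmass: sec 81.7° = 6.9273.
τ(631 nm) = 0.122 × (520/631)⁴ × 6.9273 = 0.122 × 0.4612 × 6.9273 = 0.3898.
τ(411 nm) = 0.122 × (520/411)⁴ × 6.9273 = 0.122 × 2.5624 × 6.9273 = 2.1656.
T(631)/T(411) = exp(τ_B − τ_A) = exp(1.7758) = 5.9049.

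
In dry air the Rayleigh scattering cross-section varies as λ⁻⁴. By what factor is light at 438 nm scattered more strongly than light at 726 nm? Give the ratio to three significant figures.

Rayleigh scattering ∝ λ⁻⁴, so the ratio of coefficients is the inverse fourth power of the wavelength ratio.
σ(438)/σ(726) = (726/438)⁴ = (1.6575)⁴ = 7.548.

7.55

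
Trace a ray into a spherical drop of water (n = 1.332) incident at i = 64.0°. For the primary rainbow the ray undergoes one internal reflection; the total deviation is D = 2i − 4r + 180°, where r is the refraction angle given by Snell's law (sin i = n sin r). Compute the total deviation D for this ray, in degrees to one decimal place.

sin r = sin 64.0° / 1.332 = 0.8988/1.332 = 0.6748; r = 42.44°.
D = 2·64.0° − 4·42.44° + 180° = 128.00° − 169.75° + 180° = 138.25°.

138.3°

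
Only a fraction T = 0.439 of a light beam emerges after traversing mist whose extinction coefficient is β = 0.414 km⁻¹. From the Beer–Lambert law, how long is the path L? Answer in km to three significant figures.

Beer–Lambert: T = exp(−βL) ⇒ L = −ln(T)/β = −ln(0.439)/0.414 = 0.8233/0.414 = 1.989 km.

1.99 km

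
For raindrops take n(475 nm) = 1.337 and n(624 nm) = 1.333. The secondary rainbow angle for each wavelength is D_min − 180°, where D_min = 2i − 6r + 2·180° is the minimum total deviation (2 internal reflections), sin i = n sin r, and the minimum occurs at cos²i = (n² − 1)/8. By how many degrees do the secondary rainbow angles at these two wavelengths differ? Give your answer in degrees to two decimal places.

At 475 nm (n = 1.337): cos²i = 0.09845 → i = 71.714°, r = 45.249°, D_min = 231.934°, rainbow angle = 51.934°.
At 624 nm (n = 1.333): cos²i = 0.09711 → i = 71.843°, r = 45.466°, D_min = 230.891°, rainbow angle = 50.891°.
Angular width = |51.934° − 50.891°| = 1.043°.

1.04°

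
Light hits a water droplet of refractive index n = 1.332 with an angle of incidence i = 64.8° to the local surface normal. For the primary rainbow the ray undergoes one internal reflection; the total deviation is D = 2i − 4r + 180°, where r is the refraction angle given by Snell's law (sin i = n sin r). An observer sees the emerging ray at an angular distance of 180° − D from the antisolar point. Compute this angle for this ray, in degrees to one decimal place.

41.6°

sin r = sin 64.8° / 1.332 = 0.9048/1.332 = 0.6793; r = 42.79°.
D = 2·64.8° − 4·42.79° + 180° = 129.60° − 171.16° + 180° = 138.44°.
Angle from antisolar point = 180° − D = 41.56°.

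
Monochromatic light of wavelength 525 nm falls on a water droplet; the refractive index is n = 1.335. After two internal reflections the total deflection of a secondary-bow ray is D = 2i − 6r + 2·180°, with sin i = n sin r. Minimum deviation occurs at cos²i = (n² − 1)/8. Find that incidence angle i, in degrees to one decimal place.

cos²i = (1.335² − 1)/8 = (1.78222 − 1)/8 = 0.09778.
cos i = 0.31269, so i = 71.778°.

71.8°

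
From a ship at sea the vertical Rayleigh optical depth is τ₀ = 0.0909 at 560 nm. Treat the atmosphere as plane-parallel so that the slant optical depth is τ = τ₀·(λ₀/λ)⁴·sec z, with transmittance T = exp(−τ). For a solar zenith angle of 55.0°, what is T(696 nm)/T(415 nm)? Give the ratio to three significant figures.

Airmass: sec 55.0° = 1.7434.
τ(696 nm) = 0.0909 × (560/696)⁴ × 1.7434 = 0.0909 × 0.4191 × 1.7434 = 0.0664.
τ(415 nm) = 0.0909 × (560/415)⁴ × 1.7434 = 0.0909 × 3.3156 × 1.7434 = 0.5255.
T(696)/T(415) = exp(τ_B − τ_A) = exp(0.4590) = 1.5825.

1.58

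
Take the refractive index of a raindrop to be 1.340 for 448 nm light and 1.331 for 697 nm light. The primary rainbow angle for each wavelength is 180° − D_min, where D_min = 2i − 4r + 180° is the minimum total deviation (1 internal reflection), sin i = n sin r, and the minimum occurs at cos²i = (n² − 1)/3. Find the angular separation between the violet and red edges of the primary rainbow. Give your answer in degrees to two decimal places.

1.30°

At 448 nm (n = 1.340): cos²i = 0.26520 → i = 59.004°, r = 39.770°, D_min = 138.929°, rainbow angle = 41.071°.
At 697 nm (n = 1.331): cos²i = 0.25719 → i = 59.527°, r = 40.356°, D_min = 137.630°, rainbow angle = 42.370°.
Angular width = |41.071° − 42.370°| = 1.299°.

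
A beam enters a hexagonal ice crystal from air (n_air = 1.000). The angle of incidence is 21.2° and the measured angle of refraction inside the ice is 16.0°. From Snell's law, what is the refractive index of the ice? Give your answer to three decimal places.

1.312

n = sin θ_i / sin θ_r = sin 21.2° / sin 16.0° = 0.3616 / 0.2756 = 1.3120.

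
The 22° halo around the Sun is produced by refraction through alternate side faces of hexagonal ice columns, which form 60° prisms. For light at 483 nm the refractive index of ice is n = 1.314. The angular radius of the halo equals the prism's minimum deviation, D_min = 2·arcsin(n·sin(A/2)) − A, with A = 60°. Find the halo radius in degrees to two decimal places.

22.14°

n·sin(A/2) = 1.314 × sin 30° = 1.314 × 0.5000 = 0.6570.
D_min = 2·arcsin(0.6570) − 60° = 2 × 41.071° − 60° = 22.143°.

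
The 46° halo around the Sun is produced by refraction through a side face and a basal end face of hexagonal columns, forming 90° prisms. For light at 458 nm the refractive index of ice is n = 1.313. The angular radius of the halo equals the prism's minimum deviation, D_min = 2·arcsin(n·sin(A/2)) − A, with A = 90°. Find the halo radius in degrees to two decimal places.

46.38°

n·sin(A/2) = 1.313 × sin 45° = 1.313 × 0.7071 = 0.9284.
D_min = 2·arcsin(0.9284) − 90° = 2 × 68.192° − 90° = 46.383°.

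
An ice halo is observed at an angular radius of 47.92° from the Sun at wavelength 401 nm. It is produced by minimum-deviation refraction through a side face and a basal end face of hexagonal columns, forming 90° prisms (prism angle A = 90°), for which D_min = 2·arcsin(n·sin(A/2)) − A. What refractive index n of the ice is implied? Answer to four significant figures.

1.320

Rearranging: n = sin((D_min + A)/2) / sin(A/2).
(D_min + A)/2 = (47.92° + 90°)/2 = 68.960°.
n = sin 68.960° / sin 45° = 0.9333 / 0.7071 = 1.3199.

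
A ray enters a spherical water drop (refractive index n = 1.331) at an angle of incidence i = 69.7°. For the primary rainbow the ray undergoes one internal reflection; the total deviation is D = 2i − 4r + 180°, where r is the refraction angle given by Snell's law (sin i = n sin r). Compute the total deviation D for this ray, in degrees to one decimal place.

140.2°

sin r = sin 69.7° / 1.331 = 0.9379/1.331 = 0.7046; r = 44.80°.
D = 2·69.7° − 4·44.80° + 180° = 139.40° − 179.21° + 180° = 140.19°.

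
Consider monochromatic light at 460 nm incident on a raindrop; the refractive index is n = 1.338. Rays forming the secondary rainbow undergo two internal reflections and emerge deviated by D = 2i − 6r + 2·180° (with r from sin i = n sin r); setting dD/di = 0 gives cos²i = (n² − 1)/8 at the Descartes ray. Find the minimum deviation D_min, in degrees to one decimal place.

232.2°

cos²i = (1.79024 − 1)/8 = 0.09878; i = arccos(0.31429) = 71.682°.
sin r = sin 71.682°/1.338 = 0.70951; r = 45.195°.
D_min = 2·71.682° − 6·45.195° + 360° = 232.193°.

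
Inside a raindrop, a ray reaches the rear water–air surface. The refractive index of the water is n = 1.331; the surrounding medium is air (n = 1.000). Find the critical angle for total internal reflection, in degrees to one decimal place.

48.7°

sin θ_c = n_air / n = 1.000 / 1.331 = 0.7513.
θ_c = arcsin(0.7513) = 48.70°.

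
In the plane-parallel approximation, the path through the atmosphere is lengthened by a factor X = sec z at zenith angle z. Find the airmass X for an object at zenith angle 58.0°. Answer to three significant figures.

X = sec z = 1/cos 58.0° = 1/0.5299 = 1.8871.

1.89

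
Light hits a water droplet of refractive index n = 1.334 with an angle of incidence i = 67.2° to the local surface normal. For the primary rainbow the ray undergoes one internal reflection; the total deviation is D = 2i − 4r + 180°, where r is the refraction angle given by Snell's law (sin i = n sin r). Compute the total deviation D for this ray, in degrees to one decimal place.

139.5°

sin r = sin 67.2° / 1.334 = 0.9219/1.334 = 0.6911; r = 43.71°.
D = 2·67.2° − 4·43.71° + 180° = 134.40° − 174.85° + 180° = 139.55°.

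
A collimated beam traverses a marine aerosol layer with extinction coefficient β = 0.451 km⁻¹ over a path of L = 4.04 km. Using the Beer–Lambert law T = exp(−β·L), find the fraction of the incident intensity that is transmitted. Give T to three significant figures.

τ = β·L = 0.451 × 4.04 = 1.8220.
T = exp(−1.8220) = 0.1617.

0.162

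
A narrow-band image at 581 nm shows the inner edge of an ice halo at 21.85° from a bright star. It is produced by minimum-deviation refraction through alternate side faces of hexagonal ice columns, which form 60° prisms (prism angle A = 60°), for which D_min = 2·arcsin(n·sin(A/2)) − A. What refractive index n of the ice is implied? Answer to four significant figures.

1.310

Rearranging: n = sin((D_min + A)/2) / sin(A/2).
(D_min + A)/2 = (21.85° + 60°)/2 = 40.925°.
n = sin 40.925° / sin 30° = 0.6551 / 0.5000 = 1.3101.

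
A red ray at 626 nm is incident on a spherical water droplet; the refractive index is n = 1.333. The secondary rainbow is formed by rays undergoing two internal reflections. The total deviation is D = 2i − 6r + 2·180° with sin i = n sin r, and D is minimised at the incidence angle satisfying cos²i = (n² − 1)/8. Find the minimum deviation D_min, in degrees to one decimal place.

cos²i = (1.77689 − 1)/8 = 0.09711; i = arccos(0.31163) = 71.843°.
sin r = sin 71.843°/1.333 = 0.71283; r = 45.466°.
D_min = 2·71.843° − 6·45.466° + 360° = 230.891°.

230.9°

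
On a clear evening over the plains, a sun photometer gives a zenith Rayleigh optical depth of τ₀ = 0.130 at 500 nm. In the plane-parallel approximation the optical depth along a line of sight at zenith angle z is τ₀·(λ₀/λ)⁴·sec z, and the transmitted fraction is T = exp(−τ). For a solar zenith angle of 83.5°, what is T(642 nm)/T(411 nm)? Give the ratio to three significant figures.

Airmass: sec 83.5° = 8.8337.
τ(642 nm) = 0.130 × (500/642)⁴ × 8.8337 = 0.130 × 0.3679 × 8.8337 = 0.4225.
τ(411 nm) = 0.130 × (500/411)⁴ × 8.8337 = 0.130 × 2.1903 × 8.8337 = 2.5153.
T(642)/T(411) = exp(τ_B − τ_A) = exp(2.0928) = 8.1080.

8.11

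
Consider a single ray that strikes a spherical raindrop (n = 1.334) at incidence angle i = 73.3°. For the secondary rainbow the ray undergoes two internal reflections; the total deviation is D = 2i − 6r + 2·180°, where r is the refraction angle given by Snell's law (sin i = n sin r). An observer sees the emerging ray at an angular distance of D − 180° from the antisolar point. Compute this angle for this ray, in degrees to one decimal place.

sin r = sin 73.3° / 1.334 = 0.9578/1.334 = 0.7180; r = 45.89°.
D = 2·73.3° − 6·45.89° + 2·180° = 146.60° − 275.34° + 360° = 231.26°.
Angle from antisolar point = D − 180° = 51.26°.

51.3°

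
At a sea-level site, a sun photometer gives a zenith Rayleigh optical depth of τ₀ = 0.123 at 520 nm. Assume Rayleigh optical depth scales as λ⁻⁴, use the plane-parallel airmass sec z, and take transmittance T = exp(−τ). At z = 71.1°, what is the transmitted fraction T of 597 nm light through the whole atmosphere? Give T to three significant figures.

0.804

sec 71.1° = 3.0872.
τ = 0.123 × (520/597)⁴ × 3.0872 = 0.123 × 0.5756 × 3.0872 = 0.2186.
T = exp(−0.2186) = 0.8037.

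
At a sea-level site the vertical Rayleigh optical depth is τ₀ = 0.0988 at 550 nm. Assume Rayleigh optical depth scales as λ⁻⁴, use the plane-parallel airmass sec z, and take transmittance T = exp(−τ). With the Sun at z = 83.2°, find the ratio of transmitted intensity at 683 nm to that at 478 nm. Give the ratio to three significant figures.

3.04

Airmass: sec 83.2° = 8.4457.
τ(683 nm) = 0.0988 × (550/683)⁴ × 8.4457 = 0.0988 × 0.4205 × 8.4457 = 0.3509.
τ(478 nm) = 0.0988 × (550/478)⁴ × 8.4457 = 0.0988 × 1.7528 × 8.4457 = 1.4626.
T(683)/T(478) = exp(τ_B − τ_A) = exp(1.1117) = 3.0396.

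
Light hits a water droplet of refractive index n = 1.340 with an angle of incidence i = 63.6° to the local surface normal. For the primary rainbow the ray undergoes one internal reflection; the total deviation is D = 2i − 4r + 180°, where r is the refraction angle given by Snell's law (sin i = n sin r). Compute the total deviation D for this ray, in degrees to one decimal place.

139.4°

sin r = sin 63.6° / 1.340 = 0.8957/1.340 = 0.6684; r = 41.95°.
D = 2·63.6° − 4·41.95° + 180° = 127.20° − 167.79° + 180° = 139.41°.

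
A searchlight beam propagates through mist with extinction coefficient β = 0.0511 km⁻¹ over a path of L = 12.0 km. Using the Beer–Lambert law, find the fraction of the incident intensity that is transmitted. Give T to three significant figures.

τ = β·L = 0.0511 × 12.0 = 0.6132.
T = exp(−0.6132) = 0.5416.

0.542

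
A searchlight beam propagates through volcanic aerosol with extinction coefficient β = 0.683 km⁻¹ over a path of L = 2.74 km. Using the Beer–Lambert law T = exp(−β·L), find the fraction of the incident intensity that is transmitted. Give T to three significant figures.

τ = β·L = 0.683 × 2.74 = 1.8714.
T = exp(−1.8714) = 0.1539.

0.154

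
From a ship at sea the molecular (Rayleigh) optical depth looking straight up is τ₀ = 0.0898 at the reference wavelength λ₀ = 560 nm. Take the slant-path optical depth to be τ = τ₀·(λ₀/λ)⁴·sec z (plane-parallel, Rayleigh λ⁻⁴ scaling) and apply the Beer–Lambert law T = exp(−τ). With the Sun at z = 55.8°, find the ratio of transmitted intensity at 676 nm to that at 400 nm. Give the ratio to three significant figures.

1.71

Airmass: sec 55.8° = 1.7791.
τ(676 nm) = 0.0898 × (560/676)⁴ × 1.7791 = 0.0898 × 0.4709 × 1.7791 = 0.0752.
τ(400 nm) = 0.0898 × (560/400)⁴ × 1.7791 = 0.0898 × 3.8416 × 1.7791 = 0.6137.
T(676)/T(400) = exp(τ_B − τ_A) = exp(0.5385) = 1.7134.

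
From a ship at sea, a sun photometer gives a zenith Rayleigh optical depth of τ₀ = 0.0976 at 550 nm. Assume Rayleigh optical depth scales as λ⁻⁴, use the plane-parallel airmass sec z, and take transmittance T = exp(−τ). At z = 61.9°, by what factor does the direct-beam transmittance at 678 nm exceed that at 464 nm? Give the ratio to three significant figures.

Airmass: sec 61.9° = 2.1231.
τ(678 nm) = 0.0976 × (550/678)⁴ × 2.1231 = 0.0976 × 0.4330 × 2.1231 = 0.0897.
τ(464 nm) = 0.0976 × (550/464)⁴ × 2.1231 = 0.0976 × 1.9741 × 2.1231 = 0.4091.
T(678)/T(464) = exp(τ_B − τ_A) = exp(0.3193) = 1.3762.

1.38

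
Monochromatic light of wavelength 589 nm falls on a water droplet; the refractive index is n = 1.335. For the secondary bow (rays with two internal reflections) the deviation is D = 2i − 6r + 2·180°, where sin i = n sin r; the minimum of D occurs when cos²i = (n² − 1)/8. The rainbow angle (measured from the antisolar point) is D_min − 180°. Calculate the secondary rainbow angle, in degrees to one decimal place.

51.4°

cos²i = (1.78222 − 1)/8 = 0.09778; i = arccos(0.31269) = 71.778°.
sin r = sin 71.778°/1.335 = 0.71150; r = 45.357°.
D_min = 2·71.778° − 6·45.357° + 360° = 231.414°.
Rainbow angle = D_min − 180° = 51.414°.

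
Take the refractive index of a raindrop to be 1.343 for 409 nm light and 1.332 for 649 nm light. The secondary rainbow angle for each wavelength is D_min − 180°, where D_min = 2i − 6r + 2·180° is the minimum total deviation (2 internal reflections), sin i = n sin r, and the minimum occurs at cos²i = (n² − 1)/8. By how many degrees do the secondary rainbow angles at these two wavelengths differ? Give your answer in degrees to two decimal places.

At 409 nm (n = 1.343): cos²i = 0.10046 → i = 71.522°, r = 44.928°, D_min = 233.478°, rainbow angle = 53.478°.
At 649 nm (n = 1.332): cos²i = 0.09678 → i = 71.875°, r = 45.520°, D_min = 230.628°, rainbow angle = 50.628°.
Angular width = |53.478° − 50.628°| = 2.849°.

2.85°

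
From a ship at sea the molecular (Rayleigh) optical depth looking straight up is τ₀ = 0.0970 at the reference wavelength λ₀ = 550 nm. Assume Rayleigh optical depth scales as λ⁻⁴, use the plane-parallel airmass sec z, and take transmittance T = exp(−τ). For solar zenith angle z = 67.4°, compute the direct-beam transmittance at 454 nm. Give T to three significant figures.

sec 67.4° = 2.6022.
τ = 0.0970 × (550/454)⁴ × 2.6022 = 0.0970 × 2.1539 × 2.6022 = 0.5437.
T = exp(−0.5437) = 0.5806.

0.581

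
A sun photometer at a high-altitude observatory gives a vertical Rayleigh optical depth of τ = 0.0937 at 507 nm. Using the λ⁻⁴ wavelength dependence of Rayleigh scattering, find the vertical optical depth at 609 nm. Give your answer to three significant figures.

0.0450

τ(609 nm) = τ(507 nm) × (507/609)⁴ = 0.0937 × (0.8325)⁴ = 0.0937 × 0.4804 = 0.0450.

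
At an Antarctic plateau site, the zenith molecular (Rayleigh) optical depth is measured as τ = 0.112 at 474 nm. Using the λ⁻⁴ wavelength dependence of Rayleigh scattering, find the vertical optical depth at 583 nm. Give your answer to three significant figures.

0.0489

τ(583 nm) = τ(474 nm) × (474/583)⁴ = 0.112 × (0.8130)⁴ = 0.112 × 0.4370 = 0.0489.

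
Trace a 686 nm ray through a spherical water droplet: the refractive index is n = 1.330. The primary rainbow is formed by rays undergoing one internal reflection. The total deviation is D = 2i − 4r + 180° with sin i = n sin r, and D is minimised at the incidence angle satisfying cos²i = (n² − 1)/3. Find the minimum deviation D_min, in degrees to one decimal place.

cos²i = (1.76890 − 1)/3 = 0.25630; i = arccos(0.50626) = 59.585°.
sin r = sin 59.585°/1.330 = 0.64841; r = 40.422°.
D_min = 2·59.585° − 4·40.422° + 180° = 137.484°.

137.5°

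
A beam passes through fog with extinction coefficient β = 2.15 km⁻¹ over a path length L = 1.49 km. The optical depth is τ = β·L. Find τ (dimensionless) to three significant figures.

3.20

τ = β·L = 2.15 × 1.49 = 3.2035.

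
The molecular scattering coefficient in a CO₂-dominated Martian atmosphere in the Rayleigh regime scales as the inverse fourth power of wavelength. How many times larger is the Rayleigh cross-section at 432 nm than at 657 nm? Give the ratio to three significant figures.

5.35

Rayleigh scattering ∝ λ⁻⁴, so the ratio of coefficients is the inverse fourth power of the wavelength ratio.
σ(432)/σ(657) = (657/432)⁴ = (1.5208)⁴ = 5.35.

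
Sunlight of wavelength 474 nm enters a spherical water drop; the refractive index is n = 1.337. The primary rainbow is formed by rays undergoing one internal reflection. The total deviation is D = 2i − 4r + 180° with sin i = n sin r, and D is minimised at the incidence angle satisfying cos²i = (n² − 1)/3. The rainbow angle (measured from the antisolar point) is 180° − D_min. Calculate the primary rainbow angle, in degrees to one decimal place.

41.5°

cos²i = (1.78757 − 1)/3 = 0.26252; i = arccos(0.51237) = 59.178°.
sin r = sin 59.178°/1.337 = 0.64231; r = 39.964°.
D_min = 2·59.178° − 4·39.964° + 180° = 138.500°.
Rainbow angle = 180° − D_min = 41.500°.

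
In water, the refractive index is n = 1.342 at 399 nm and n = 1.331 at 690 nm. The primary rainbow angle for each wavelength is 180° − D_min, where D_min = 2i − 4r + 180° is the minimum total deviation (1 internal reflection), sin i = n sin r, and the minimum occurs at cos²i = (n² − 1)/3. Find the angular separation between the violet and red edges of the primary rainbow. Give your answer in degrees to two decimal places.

1.58°

At 399 nm (n = 1.342): cos²i = 0.26699 → i = 58.888°, r = 39.641°, D_min = 139.213°, rainbow angle = 40.787°.
At 690 nm (n = 1.331): cos²i = 0.25719 → i = 59.527°, r = 40.356°, D_min = 137.630°, rainbow angle = 42.370°.
Angular width = |40.787° − 42.370°| = 1.583°.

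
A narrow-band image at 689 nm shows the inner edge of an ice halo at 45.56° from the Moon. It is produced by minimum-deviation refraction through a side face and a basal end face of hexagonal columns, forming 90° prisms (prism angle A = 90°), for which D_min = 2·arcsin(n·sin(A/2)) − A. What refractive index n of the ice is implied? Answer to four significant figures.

Rearranging: n = sin((D_min + A)/2) / sin(A/2).
(D_min + A)/2 = (45.56° + 90°)/2 = 67.780°.
n = sin 67.780° / sin 45° = 0.9257 / 0.7071 = 1.3092.

1.309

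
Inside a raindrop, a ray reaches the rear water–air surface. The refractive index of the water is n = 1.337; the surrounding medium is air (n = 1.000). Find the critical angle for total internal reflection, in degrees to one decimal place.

48.4°

sin θ_c = n_air / n = 1.000 / 1.337 = 0.7479.
θ_c = arcsin(0.7479) = 48.41°.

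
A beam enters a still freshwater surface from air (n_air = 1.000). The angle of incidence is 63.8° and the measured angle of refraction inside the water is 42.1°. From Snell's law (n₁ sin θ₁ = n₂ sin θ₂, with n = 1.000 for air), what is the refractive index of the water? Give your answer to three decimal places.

n = sin θ_i / sin θ_r = sin 63.8° / sin 42.1° = 0.8973 / 0.6704 = 1.3383.

1.338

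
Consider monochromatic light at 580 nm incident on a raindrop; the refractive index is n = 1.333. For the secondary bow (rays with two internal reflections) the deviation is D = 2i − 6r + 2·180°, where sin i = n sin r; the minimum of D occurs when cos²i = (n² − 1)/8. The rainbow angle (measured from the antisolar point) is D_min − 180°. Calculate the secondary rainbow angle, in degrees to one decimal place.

cos²i = (1.77689 − 1)/8 = 0.09711; i = arccos(0.31163) = 71.843°.
sin r = sin 71.843°/1.333 = 0.71283; r = 45.466°.
D_min = 2·71.843° − 6·45.466° + 360° = 230.891°.
Rainbow angle = D_min − 180° = 50.891°.

50.9°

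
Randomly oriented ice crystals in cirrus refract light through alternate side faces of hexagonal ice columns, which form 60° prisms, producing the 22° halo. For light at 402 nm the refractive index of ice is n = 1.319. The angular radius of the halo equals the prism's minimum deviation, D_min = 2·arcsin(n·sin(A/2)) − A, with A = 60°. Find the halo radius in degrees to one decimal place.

n·sin(A/2) = 1.319 × sin 30° = 1.319 × 0.5000 = 0.6595.
D_min = 2·arcsin(0.6595) − 60° = 2 × 41.262° − 60° = 22.524°.

22.5°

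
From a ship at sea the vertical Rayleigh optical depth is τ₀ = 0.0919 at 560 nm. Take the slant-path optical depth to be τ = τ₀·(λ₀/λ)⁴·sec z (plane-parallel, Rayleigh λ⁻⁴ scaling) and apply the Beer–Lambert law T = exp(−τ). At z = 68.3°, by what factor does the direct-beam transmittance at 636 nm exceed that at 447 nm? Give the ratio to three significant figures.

Airmass: sec 68.3° = 2.7046.
τ(636 nm) = 0.0919 × (560/636)⁴ × 2.7046 = 0.0919 × 0.6011 × 2.7046 = 0.1494.
τ(447 nm) = 0.0919 × (560/447)⁴ × 2.7046 = 0.0919 × 2.4633 × 2.7046 = 0.6123.
T(636)/T(447) = exp(τ_B − τ_A) = exp(0.4629) = 1.5886.

1.59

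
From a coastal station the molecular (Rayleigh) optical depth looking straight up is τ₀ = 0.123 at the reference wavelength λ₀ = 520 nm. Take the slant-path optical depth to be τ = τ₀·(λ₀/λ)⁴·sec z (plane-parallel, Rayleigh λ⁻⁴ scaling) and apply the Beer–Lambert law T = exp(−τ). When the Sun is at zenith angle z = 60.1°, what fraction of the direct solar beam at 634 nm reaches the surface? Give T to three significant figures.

0.894

sec 60.1° = 2.0061.
τ = 0.123 × (520/634)⁴ × 2.0061 = 0.123 × 0.4525 × 2.0061 = 0.1117.
T = exp(−0.1117) = 0.8943.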